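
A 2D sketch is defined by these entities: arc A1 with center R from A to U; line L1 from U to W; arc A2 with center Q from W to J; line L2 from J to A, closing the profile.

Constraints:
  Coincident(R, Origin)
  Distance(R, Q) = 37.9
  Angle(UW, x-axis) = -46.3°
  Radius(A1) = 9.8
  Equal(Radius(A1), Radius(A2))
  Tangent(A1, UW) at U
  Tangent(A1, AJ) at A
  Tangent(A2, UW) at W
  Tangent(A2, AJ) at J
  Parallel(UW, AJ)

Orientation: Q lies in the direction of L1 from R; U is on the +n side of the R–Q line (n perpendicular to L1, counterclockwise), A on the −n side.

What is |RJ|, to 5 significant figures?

39.147

The slot axis is L1's direction at -46.3°, so u = (cos -46.3°, sin -46.3°) = (0.69088, -0.72297) and n = (−sin -46.3°, cos -46.3°) = (0.72297, 0.69088). R is at the origin and Q lies 37.9 along u from R, so Q = 37.9·u = (26.184, -27.400). Tangency of A1 to both parallel lines with radius 9.8 puts U and A at R ± 9.8·n: U = (7.0851, 6.7706), A = (-7.0851, -6.7706). Equal radii place W and J the same way about Q: W = Q + 9.8·n = (33.270, -20.630), J = Q − 9.8·n = (19.099, -34.171). Then |RJ| = |J − R| = 39.147.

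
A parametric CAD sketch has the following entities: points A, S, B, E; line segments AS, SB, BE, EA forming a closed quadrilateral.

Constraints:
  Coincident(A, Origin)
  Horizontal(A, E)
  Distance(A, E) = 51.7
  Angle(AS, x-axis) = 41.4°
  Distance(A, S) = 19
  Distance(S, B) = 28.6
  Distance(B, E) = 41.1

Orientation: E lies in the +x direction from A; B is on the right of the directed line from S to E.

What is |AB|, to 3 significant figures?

21.2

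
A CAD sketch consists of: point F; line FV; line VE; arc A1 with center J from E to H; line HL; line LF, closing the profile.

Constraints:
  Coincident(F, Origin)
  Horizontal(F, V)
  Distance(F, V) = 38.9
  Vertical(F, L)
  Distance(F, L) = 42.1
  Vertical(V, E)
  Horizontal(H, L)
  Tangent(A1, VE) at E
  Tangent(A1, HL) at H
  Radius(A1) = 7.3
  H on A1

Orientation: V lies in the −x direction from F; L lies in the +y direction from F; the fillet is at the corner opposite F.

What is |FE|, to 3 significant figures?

52.2

F is at the origin; F and V share the same y with |FV| = 38.9 and V on the −x side, so V = (-38.9, 0.00). FL is vertical with |FL| = 42.1 and L on the +y side, so L = (0.00, 42.1). The virtual corner opposite F is at (-38.9, 42.1). Since A1 is tangent to VE there, JE ⟂ VE and A1 meets HL tangentially, so JH is at right angles to HL, with radius 7.3, so the center J sits 7.3 in from both sides at J = (-31.6, 34.8). That places the tangent points at E = (-38.9, 34.8) on VE and H = (-31.6, 42.1) on HL. Then |FE| = |E − F| = 52.2.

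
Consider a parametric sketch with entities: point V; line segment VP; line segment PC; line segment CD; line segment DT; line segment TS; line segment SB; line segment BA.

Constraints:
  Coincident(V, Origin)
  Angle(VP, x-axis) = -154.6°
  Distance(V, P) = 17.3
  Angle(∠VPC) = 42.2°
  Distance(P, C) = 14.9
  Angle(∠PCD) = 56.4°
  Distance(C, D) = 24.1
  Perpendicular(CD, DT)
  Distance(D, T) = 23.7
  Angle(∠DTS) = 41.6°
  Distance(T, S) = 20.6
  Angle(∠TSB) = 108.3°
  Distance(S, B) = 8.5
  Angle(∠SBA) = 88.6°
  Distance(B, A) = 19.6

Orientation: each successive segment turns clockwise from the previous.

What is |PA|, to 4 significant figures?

23.18

V is at the origin; VP runs at -154.6° with length 17.3, so P = (-15.63, -7.421). ∠VPC = 42.2° gives PC at 67.60° from the x-axis; with |PC| = 14.9, C = (-9.950, 6.355). ∠PCD = 56.4° gives CD at -56.00° from the x-axis; with |CD| = 24.1, D = (3.527, -13.62). CD ⟂ DT, so DT runs at -146.0°; with |DT| = 23.7, T = (-16.12, -26.88). ∠DTS = 41.6° gives TS at 75.60° from the x-axis; with |TS| = 20.6, S = (-11.00, -6.925). ∠TSB = 108.3° gives SB at 3.900° from the x-axis; with |SB| = 8.5, B = (-2.518, -6.347). ∠SBA = 88.6° gives BA at -87.50° from the x-axis; with |BA| = 19.6, A = (-1.663, -25.93). Then |PA| = |A − P| = 23.18.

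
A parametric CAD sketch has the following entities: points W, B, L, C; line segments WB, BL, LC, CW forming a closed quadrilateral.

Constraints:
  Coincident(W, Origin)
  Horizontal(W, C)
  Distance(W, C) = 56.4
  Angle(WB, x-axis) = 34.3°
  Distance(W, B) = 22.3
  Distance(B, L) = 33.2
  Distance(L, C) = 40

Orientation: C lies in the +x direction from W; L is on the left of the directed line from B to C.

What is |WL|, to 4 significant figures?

55.16

W is at the origin; WC is horizontal with |WC| = 56.4 and C in +x, so C = (56.4, 0). WB runs at 34.3° with |WB| = 22.3, so B = (18.42, 12.57). L is determined by |BL| = 33.2 and |LC| = 40.0 together: it lies at the intersection of circle(B, 33.2) and circle(C, 40.0). With |BC| = 40.00, the foot of the radical line on BC is 13.78 from B and the perpendicular offset is √(33.2² − 13.78²) = 30.21. Taking the left-of-BC solution: L = (40.99, 36.91).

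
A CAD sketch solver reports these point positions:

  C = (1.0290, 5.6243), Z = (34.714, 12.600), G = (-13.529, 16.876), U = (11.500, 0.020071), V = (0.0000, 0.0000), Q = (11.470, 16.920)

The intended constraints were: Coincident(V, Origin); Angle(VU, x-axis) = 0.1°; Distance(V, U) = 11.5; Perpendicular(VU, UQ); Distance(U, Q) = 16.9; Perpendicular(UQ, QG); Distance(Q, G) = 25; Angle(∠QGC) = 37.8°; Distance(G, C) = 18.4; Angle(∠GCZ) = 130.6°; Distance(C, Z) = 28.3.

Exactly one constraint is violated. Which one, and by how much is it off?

Distance(C, Z) = 28.3 — off by 6.10.

V = (0.00, 0.00) ✓; VU at 0.1000° ✓; |VU| = 11.50 ✓; ∠(VU, UQ) = 90.00° ✓; |UQ| = 16.90 ✓; ∠(UQ, QG) = 90.00° ✓; |QG| = 25.00 ✓; ∠QGC = 37.80° ✓; |GC| = 18.40 ✓; ∠GCZ = 130.6° ✓; |CZ| = 34.40 ✗.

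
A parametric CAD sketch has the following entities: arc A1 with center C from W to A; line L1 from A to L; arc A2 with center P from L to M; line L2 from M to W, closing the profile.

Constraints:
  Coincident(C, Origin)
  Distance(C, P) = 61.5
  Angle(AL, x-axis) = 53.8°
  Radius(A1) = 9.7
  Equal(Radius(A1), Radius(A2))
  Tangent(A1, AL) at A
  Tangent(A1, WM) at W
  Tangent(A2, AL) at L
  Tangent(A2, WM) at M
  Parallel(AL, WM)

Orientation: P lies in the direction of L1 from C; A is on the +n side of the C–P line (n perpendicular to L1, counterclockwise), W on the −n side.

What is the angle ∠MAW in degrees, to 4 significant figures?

72.49°

Tangency of A1 to both parallel lines with radius 9.7 puts A and W at C ± 9.7·n: A = (-7.828, 5.729), W = (7.828, -5.729). Equal radii place L and M the same way about P: L = P + 9.7·n = (28.49, 55.36), M = P − 9.7·n = (44.15, 43.90). Then cos ∠MAW = AM·AW / (|AM||AW|), giving 72.49°.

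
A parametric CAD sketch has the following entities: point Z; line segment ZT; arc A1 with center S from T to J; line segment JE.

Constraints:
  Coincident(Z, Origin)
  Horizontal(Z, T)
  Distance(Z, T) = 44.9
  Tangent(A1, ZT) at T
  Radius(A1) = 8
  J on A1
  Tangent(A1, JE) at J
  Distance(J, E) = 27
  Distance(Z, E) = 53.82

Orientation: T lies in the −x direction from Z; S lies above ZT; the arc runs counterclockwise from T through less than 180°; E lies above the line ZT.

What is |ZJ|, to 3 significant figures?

38.0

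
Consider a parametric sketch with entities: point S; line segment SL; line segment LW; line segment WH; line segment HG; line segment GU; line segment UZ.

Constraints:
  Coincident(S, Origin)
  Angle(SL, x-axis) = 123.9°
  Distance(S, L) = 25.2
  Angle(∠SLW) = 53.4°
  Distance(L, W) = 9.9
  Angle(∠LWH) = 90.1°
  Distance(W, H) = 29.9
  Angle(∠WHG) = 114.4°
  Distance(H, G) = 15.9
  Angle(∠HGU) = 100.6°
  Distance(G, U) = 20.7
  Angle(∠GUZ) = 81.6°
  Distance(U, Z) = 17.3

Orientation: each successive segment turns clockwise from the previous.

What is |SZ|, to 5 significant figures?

18.082

S is at the origin; SL runs at 123.9° with length 25.2, so L = (-14.055, 20.916). ∠SLW = 53.4° gives LW at -2.7000° from the x-axis; with |LW| = 9.9, W = (-4.1662, 20.450). ∠LWH = 90.1° gives WH at -92.600° from the x-axis; with |WH| = 29.9, H = (-5.5225, -9.4193). ∠WHG = 114.4° gives HG at -158.20° from the x-axis; with |HG| = 15.9, G = (-20.285, -15.324). ∠HGU = 100.6° gives GU at 122.40° from the x-axis; with |GU| = 20.7, U = (-31.377, 2.1536). ∠GUZ = 81.6° gives UZ at 24.000° from the x-axis; with |UZ| = 17.3, Z = (-15.573, 9.1901). Then |SZ| = |Z − S| = 18.082.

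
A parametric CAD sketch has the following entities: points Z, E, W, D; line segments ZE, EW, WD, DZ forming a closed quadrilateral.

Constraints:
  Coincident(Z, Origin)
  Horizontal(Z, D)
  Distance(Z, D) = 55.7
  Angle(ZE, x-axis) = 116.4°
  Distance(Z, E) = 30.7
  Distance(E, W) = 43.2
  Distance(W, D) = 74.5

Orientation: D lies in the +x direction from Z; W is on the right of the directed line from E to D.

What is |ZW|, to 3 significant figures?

23.2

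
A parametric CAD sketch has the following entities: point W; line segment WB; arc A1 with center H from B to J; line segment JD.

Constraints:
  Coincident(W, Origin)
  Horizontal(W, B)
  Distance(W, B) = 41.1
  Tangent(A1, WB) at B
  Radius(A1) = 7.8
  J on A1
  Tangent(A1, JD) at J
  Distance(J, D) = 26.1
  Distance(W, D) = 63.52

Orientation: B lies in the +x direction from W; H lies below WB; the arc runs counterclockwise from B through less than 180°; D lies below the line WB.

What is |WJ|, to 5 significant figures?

38.433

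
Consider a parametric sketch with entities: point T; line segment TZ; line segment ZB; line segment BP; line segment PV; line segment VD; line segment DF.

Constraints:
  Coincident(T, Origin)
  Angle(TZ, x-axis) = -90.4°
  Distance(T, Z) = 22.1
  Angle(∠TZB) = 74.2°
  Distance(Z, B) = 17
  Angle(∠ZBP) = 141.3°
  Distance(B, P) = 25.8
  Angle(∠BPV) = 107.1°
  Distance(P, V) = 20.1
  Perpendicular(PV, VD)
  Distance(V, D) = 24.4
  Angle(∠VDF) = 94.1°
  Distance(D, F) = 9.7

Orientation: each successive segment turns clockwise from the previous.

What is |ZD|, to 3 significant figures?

26.8

T is at the origin; TZ runs at -90.4° with length 22.1, so Z = (-0.154, -22.1). ∠TZB = 74.2° gives ZB at 164° from the x-axis; with |ZB| = 17.0, B = (-16.5, -17.4). ∠ZBP = 141.3° gives BP at 125° from the x-axis; with |BP| = 25.8, P = (-31.3, 3.75). ∠BPV = 107.1° gives PV at 52.2° from the x-axis; with |PV| = 20.1, V = (-19.0, 19.6). PV is perpendicular to VD, so VD runs at -37.8°; with |VD| = 24.4, D = (0.285, 4.68). Then |ZD| = |D − Z| = 26.8.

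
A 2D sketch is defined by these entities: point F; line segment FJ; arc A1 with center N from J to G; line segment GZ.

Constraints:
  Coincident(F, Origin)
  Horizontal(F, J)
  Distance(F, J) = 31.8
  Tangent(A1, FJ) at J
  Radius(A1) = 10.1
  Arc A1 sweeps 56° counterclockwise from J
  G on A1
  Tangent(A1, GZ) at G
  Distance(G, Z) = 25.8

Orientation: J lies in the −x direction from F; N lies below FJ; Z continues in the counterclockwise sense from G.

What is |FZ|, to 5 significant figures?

60.407

On A1, J sits at bearing 90° from N; a 56° counterclockwise sweep puts G at bearing 146°, so G = N + 10.1·(cos 146°, sin 146°) = (-40.173, -4.4522). Tangency of A1 to GZ means the radius NG is perpendicular to GZ, so GZ runs along (−sin 146°, cos 146°); with |GZ| = 25.8, Z = (-54.600, -25.841). Then |FZ| = |Z − F| = 60.407.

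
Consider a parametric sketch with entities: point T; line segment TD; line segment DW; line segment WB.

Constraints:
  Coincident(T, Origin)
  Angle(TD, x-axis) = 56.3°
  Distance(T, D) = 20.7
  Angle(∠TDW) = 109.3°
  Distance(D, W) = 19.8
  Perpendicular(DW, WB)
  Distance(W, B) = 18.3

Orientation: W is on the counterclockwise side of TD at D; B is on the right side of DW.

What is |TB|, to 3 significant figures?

46.3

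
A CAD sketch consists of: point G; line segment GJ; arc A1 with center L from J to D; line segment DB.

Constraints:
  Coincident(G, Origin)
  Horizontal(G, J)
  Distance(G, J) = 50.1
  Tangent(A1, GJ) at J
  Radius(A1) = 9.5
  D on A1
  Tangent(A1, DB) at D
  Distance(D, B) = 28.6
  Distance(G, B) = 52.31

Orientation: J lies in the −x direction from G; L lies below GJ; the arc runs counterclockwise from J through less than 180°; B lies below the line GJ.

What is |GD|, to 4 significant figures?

59.19

G is at the origin; G and J share the same y with |GJ| = 50.1 and J on the −x side, so J = (-50.10, 0.000). The tangent condition forces LJ to be normal to GJ, so L = J + (0, -9.5) = (-50.10, -9.500). Since LD ⟂ DB (tangency), |LB| = √(9.5² + 28.6²) = 30.14 regardless of where D sits on A1. So B lies on both circle(G, 52.31) and circle(L, 30.14); the below-GJ intersection is B = (-37.23, -36.75). D is the foot of the tangent from B: D = (-56.97, -16.06).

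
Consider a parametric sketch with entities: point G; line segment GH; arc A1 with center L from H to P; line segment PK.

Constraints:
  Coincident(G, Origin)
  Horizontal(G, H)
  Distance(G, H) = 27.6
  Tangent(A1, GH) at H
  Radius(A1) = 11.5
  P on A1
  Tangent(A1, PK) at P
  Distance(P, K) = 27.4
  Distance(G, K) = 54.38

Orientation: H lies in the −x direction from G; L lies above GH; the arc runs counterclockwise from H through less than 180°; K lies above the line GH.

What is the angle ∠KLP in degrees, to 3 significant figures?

67.2°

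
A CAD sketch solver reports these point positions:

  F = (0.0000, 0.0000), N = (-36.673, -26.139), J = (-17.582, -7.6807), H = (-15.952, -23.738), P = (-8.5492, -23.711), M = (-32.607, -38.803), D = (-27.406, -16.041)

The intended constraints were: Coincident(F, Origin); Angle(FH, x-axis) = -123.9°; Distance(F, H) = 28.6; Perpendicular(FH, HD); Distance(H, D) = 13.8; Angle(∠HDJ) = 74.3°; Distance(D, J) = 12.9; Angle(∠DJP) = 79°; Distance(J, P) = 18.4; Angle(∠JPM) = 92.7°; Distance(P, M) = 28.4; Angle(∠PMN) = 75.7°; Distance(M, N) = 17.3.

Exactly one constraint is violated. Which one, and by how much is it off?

Distance(M, N) = 17.3 — off by 4.00.

F = (0.00, 0.00) ✓; FH at -123.9° ✓; |FH| = 28.60 ✓; ∠(FH, HD) = 90.00° ✓; |HD| = 13.80 ✓; ∠HDJ = 74.30° ✓; |DJ| = 12.90 ✓; ∠DJP = 79.00° ✓; |JP| = 18.40 ✓; ∠JPM = 92.70° ✓; |PM| = 28.40 ✓; ∠PMN = 75.70° ✓; |MN| = 13.30 ✗.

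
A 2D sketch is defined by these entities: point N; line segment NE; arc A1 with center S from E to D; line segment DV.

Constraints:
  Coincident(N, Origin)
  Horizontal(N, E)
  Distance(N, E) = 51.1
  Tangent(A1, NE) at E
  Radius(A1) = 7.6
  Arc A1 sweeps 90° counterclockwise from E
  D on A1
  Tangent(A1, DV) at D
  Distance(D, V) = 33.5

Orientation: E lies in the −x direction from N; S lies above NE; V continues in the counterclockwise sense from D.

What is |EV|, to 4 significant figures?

41.80

N is at the origin; N and E share the same y with |NE| = 51.1 and E on the −x side, so E = (-51.10, 0.000). Tangency of A1 to NE means the radius SE is perpendicular to NE, so S = E + (0, 7.6) = (-51.10, 7.600). On A1, E sits at bearing -90° from S; a 90° counterclockwise sweep puts D at bearing 0°, so D = S + 7.6·(cos 0°, sin 0°) = (-43.50, 7.600). Tangency of A1 to DV means the radius SD is perpendicular to DV, so DV runs along (−sin 0°, cos 0°); with |DV| = 33.5, V = (-43.50, 41.10). Then |EV| = |V − E| = 41.80.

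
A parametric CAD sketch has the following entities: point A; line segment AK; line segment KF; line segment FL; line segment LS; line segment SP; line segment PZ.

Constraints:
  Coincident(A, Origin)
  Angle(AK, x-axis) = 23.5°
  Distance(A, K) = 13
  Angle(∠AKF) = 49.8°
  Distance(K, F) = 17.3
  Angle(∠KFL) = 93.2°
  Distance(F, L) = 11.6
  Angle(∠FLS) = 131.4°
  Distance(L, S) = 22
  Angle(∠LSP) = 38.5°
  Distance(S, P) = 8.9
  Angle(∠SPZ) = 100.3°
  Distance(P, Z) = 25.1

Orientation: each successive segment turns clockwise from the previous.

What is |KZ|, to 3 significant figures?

33.0

A is at the origin; AK runs at 23.5° with length 13.0, so K = (11.9, 5.18). ∠AKF = 49.8° gives KF at -107° from the x-axis; with |KF| = 17.3, F = (6.95, -11.4). ∠KFL = 93.2° gives FL at 166° from the x-axis; with |FL| = 11.6, L = (-4.33, -8.68). ∠FLS = 131.4° gives LS at 118° from the x-axis; with |LS| = 22.0, S = (-14.6, 10.8). ∠LSP = 38.5° gives SP at -23.6° from the x-axis; with |SP| = 8.9, P = (-6.47, 7.20). ∠SPZ = 100.3° gives PZ at -103° from the x-axis; with |PZ| = 25.1, Z = (-12.2, -17.2). Then |KZ| = |Z − K| = 33.0.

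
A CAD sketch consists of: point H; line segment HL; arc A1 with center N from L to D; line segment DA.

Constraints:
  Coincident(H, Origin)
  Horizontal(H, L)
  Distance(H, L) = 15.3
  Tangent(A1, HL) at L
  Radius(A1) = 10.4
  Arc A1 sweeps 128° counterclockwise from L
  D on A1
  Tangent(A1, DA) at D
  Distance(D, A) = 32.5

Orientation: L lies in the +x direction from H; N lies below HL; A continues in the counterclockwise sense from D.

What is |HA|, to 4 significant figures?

50.34

On A1, L sits at bearing 90° from N; a 128° counterclockwise sweep puts D at bearing 218°, so D = N + 10.4·(cos 218°, sin 218°) = (7.105, -16.80). Tangency of A1 to DA means the radius ND is perpendicular to DA, so DA runs along (−sin 218°, cos 218°); with |DA| = 32.5, A = (27.11, -42.41). Then |HA| = |A − H| = 50.34.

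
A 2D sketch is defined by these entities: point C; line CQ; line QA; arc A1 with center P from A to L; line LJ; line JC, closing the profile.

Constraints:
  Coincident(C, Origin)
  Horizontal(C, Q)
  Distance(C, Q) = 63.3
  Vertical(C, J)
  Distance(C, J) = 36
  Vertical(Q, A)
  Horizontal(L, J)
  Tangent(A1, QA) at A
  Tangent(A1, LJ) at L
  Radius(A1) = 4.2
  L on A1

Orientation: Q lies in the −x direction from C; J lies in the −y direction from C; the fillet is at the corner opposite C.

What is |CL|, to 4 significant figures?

69.20

C is at the origin; C and Q share the same y with |CQ| = 63.3 and Q on the −x side, so Q = (-63.30, 0.000). C and J share the same x with |CJ| = 36.0 and J on the −y side, so J = (0.000, -36.00). The virtual corner opposite C is at (-63.30, -36.00). Since A1 is tangent to QA there, PA ⟂ QA and the tangent condition forces PL to be normal to LJ, with radius 4.2, so the center P sits 4.2 in from both sides at P = (-59.10, -31.80). That places the tangent points at A = (-63.30, -31.80) on QA and L = (-59.10, -36.00) on LJ. Then |CL| = |L − C| = 69.20.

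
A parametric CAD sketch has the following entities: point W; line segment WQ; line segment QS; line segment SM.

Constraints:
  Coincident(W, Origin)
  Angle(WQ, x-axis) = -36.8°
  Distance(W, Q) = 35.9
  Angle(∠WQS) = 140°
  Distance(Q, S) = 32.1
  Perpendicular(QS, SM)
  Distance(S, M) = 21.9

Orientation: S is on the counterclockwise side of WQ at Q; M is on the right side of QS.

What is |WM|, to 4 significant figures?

74.67

W is at the origin; WQ runs at -36.8° with length 35.9, so Q = 35.9·(cos -36.8°, sin -36.8°) = (28.75, -21.50). ∠WQS = 140.0°, so QS runs at -36.8° + (180° − 140.0°) = 3.200° from the x-axis; with |QS| = 32.1, S = Q + 32.1·(cos 3.200°, sin 3.200°) = (60.80, -19.71). The perpendicularity gives SM at right angles to QS; with |SM| = 21.9 on the right of QS, M = S + 21.9·(0.05582, -0.9984) = (62.02, -41.58). Then |WM| = |M − W| = 74.67.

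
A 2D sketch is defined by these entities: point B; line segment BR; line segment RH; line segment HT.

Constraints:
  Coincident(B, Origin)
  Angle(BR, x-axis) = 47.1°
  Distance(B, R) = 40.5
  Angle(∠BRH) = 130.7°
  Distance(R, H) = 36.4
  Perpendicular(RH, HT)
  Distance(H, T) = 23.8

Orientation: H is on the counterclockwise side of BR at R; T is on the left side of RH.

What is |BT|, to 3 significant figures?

63.2

B is at the origin; BR runs at 47.1° with length 40.5, so R = 40.5·(cos 47.1°, sin 47.1°) = (27.6, 29.7). ∠BRH = 130.7°, so RH runs at 47.1° + (180° − 130.7°) = 96.4° from the x-axis; with |RH| = 36.4, H = R + 36.4·(cos 96.4°, sin 96.4°) = (23.5, 65.8). RH ⟂ HT; with |HT| = 23.8 on the left of RH, T = H + 23.8·(-0.994, -0.111) = (-0.140, 63.2). Then |BT| = |T − B| = 63.2.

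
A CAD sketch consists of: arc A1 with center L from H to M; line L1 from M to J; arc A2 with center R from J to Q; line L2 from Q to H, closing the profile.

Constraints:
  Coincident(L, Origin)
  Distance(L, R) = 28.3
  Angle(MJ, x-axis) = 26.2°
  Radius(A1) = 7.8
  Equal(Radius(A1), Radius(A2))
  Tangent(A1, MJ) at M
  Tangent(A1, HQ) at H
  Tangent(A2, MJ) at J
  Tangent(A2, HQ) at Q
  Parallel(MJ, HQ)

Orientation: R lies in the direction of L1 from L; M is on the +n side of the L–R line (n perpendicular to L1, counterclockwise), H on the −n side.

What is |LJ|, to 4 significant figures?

29.36

The slot axis is L1's direction at 26.2°, so u = (cos 26.2°, sin 26.2°) = (0.8973, 0.4415) and n = (−sin 26.2°, cos 26.2°) = (-0.4415, 0.8973). L is at the origin and R lies 28.3 along u from L, so R = 28.3·u = (25.39, 12.49). Tangency of A1 to both parallel lines with radius 7.8 puts M and H at L ± 7.8·n: M = (-3.444, 6.999), H = (3.444, -6.999). Equal radii place J and Q the same way about R: J = R + 7.8·n = (21.95, 19.49), Q = R − 7.8·n = (28.84, 5.496). Then |LJ| = |J − L| = 29.36.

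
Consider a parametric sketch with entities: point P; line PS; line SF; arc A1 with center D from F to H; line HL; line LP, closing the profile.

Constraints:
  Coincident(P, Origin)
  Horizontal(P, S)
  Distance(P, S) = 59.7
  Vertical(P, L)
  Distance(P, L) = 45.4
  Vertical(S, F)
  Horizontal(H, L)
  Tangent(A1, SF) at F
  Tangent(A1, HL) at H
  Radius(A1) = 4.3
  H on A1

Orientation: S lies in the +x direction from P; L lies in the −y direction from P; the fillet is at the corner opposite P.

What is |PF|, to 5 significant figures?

72.480

P is at the origin; P and S share the same y with |PS| = 59.7 and S on the +x side, so S = (59.700, 0.0000). P and L share the same x with |PL| = 45.4 and L on the −y side, so L = (0.0000, -45.400). The virtual corner opposite P is at (59.700, -45.400). A1 meets SF tangentially, so DF is at right angles to SF and tangency of A1 to HL means the radius DH is perpendicular to HL, with radius 4.3, so the center D sits 4.3 in from both sides at D = (55.400, -41.100). That places the tangent points at F = (59.700, -41.100) on SF and H = (55.400, -45.400) on HL. Then |PF| = |F − P| = 72.480.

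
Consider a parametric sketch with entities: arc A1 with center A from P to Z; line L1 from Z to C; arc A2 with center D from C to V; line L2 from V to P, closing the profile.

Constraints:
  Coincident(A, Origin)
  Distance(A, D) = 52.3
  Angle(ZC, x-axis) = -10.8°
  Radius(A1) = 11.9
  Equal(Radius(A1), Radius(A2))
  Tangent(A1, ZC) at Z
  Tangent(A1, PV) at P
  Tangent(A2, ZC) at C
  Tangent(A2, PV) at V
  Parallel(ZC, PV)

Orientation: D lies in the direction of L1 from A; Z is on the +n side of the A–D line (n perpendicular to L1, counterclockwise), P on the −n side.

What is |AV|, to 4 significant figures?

53.64

The slot axis is L1's direction at -10.8°, so u = (cos -10.8°, sin -10.8°) = (0.9823, -0.1874) and n = (−sin -10.8°, cos -10.8°) = (0.1874, 0.9823). A is at the origin and D lies 52.3 along u from A, so D = 52.3·u = (51.37, -9.800). Tangency of A1 to both parallel lines with radius 11.9 puts Z and P at A ± 11.9·n: Z = (2.230, 11.69), P = (-2.230, -11.69). Equal radii place C and V the same way about D: C = D + 11.9·n = (53.60, 1.889), V = D − 11.9·n = (49.14, -21.49). Then |AV| = |V − A| = 53.64.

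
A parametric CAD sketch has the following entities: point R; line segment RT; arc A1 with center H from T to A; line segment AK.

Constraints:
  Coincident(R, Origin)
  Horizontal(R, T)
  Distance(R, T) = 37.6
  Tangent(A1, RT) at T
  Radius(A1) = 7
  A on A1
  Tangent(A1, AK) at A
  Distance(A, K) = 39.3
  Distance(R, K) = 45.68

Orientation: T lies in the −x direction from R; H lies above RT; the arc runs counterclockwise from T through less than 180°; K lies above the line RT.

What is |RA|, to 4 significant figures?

31.34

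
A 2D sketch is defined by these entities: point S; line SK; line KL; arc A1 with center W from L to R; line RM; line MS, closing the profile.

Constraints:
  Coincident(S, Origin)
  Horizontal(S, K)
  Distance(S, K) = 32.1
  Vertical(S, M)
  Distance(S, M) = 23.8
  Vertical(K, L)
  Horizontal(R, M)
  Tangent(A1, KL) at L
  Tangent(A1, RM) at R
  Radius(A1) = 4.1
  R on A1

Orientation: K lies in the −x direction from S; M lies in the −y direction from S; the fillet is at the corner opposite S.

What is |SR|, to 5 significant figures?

36.748

The virtual corner opposite S is at (-32.100, -23.800). A1 meets KL tangentially, so WL is at right angles to KL and A1 meets RM tangentially, so WR is at right angles to RM, with radius 4.1, so the center W sits 4.1 in from both sides at W = (-28.000, -19.700). That places the tangent points at L = (-32.100, -19.700) on KL and R = (-28.000, -23.800) on RM. Then |SR| = |R − S| = 36.748.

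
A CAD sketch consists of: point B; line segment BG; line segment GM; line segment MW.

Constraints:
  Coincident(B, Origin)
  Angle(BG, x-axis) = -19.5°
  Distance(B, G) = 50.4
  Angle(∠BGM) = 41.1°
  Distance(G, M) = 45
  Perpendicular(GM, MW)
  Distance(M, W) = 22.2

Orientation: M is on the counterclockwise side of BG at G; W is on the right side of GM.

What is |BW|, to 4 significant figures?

55.78

∠BGM = 41.1°, so GM runs at -19.5° + (180° − 41.1°) = 119.4° from the x-axis; with |GM| = 45.0, M = G + 45.0·(cos 119.4°, sin 119.4°) = (25.42, 22.38). The perpendicularity gives MW at right angles to GM; with |MW| = 22.2 on the right of GM, W = M + 22.2·(0.8712, 0.4909) = (44.76, 33.28). Then |BW| = |W − B| = 55.78.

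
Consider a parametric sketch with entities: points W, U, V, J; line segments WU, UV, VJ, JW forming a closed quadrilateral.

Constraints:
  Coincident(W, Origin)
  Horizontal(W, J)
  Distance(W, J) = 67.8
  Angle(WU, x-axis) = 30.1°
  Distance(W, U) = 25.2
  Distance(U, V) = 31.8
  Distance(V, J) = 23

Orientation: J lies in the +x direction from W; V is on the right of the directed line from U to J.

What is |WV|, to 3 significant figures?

46.8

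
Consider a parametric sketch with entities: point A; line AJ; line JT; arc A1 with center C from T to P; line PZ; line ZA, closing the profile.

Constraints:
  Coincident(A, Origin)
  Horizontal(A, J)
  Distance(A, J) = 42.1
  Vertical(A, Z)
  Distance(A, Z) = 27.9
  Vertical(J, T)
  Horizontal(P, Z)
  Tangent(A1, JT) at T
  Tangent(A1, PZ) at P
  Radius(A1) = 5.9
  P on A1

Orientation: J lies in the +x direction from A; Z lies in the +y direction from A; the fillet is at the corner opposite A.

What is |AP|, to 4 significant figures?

45.70

A is at the origin; A and J share the same y with |AJ| = 42.1 and J on the +x side, so J = (42.10, 0.000). A and Z share the same x with |AZ| = 27.9 and Z on the +y side, so Z = (0.000, 27.90). The virtual corner opposite A is at (42.10, 27.90). The tangent condition forces CT to be normal to JT and A1 meets PZ tangentially, so CP is at right angles to PZ, with radius 5.9, so the center C sits 5.9 in from both sides at C = (36.20, 22.00). That places the tangent points at T = (42.10, 22.00) on JT and P = (36.20, 27.90) on PZ. Then |AP| = |P − A| = 45.70.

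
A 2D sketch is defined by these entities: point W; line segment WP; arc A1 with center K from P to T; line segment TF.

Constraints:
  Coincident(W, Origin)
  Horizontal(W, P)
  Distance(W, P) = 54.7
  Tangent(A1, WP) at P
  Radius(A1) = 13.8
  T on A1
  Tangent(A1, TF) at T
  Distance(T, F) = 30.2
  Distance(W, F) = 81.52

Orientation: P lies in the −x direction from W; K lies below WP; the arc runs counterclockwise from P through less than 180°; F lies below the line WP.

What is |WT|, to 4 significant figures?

69.86

Checks: ∠(KP, PW) = 90.00° ✓; |KT| = 13.80 ✓; ∠(KT, TF) = 90.00° ✓; |TF| = 30.20 ✓; |WF| = 81.52 ✓.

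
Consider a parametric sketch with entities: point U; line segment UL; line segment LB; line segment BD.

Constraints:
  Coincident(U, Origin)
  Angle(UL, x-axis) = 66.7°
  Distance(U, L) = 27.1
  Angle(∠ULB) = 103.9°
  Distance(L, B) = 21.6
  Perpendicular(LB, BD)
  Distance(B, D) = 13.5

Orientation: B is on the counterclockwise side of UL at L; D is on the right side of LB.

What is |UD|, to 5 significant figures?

48.731

U is at the origin; UL runs at 66.7° with length 27.1, so L = 27.1·(cos 66.7°, sin 66.7°) = (10.719, 24.890). ∠ULB = 103.9°, so LB runs at 66.7° + (180° − 103.9°) = 142.80° from the x-axis; with |LB| = 21.6, B = L + 21.6·(cos 142.80°, sin 142.80°) = (-6.4858, 37.949). The perpendicularity gives BD at right angles to LB; with |BD| = 13.5 on the right of LB, D = B + 13.5·(0.60460, 0.79653) = (1.6763, 48.702). Then |UD| = |D − U| = 48.731.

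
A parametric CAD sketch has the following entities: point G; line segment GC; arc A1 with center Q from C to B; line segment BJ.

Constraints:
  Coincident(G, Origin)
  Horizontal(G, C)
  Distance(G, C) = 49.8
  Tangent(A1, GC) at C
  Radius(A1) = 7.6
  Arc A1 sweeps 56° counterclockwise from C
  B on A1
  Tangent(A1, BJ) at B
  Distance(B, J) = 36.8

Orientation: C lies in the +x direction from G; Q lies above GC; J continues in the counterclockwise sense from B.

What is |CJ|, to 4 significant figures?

43.23

On A1, C sits at bearing -90° from Q; a 56° counterclockwise sweep puts B at bearing -34°, so B = Q + 7.6·(cos -34°, sin -34°) = (56.10, 3.350). A1 meets BJ tangentially, so QB is at right angles to BJ, so BJ runs along (−sin -34°, cos -34°); with |BJ| = 36.8, J = (76.68, 33.86). Then |CJ| = |J − C| = 43.23.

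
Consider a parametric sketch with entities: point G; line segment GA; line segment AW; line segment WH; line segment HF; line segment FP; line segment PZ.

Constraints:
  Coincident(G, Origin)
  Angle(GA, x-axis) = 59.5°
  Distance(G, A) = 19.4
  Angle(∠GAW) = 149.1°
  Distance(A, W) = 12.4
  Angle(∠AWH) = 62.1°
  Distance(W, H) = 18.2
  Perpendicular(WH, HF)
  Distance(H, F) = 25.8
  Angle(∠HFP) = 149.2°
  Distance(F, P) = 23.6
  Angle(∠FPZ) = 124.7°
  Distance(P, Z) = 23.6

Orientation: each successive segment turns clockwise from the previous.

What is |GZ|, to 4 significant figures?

47.93

∠HFP = 149.2° gives FP at 149.9° from the x-axis; with |FP| = 23.6, P = (-25.26, 15.97). ∠FPZ = 124.7° gives PZ at 94.60° from the x-axis; with |PZ| = 23.6, Z = (-27.15, 39.50). Then |GZ| = |Z − G| = 47.93.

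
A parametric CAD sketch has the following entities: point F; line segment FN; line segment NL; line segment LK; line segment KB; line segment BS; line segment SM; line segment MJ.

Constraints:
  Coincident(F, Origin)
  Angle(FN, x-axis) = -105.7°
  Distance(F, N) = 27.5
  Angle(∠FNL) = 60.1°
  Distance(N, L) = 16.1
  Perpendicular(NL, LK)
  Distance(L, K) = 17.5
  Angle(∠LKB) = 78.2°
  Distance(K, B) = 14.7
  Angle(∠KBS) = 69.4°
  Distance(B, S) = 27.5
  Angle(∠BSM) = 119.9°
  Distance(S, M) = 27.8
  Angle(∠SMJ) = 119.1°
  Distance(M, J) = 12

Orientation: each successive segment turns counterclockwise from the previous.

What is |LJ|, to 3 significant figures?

33.6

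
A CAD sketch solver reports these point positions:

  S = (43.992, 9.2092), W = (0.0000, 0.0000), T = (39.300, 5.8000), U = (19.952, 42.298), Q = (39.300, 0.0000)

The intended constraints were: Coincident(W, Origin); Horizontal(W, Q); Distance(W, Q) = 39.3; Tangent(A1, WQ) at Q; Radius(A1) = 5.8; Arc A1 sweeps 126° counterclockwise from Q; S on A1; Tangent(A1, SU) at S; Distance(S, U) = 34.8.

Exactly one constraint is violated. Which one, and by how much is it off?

Distance(S, U) = 34.8 — off by 6.10.

W = (0.00, 0.00) ✓; W.y = 0.00, Q.y = 0.00 ✓; |WQ| = 39.30 ✓; ∠(TQ, QW) = 90.00° ✓; |TQ| = 5.800 ✓; bearing(T→S) − bearing(T→Q) = 126.0° ✓; |TS| = 5.800 ✓; ∠(TS, SU) = 90.00° ✓; |SU| = 40.90 ✗.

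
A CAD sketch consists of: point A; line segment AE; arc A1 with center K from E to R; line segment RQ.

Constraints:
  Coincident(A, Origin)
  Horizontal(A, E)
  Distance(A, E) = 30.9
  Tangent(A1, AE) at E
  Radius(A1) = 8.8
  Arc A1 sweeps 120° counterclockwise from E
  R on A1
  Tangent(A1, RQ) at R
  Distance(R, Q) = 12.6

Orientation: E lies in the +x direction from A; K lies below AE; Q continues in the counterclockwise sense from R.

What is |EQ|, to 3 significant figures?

24.1

On A1, E sits at bearing 90° from K; a 120° counterclockwise sweep puts R at bearing 210°, so R = K + 8.8·(cos 210°, sin 210°) = (23.3, -13.2). Since A1 is tangent to RQ there, KR ⟂ RQ, so RQ runs along (−sin 210°, cos 210°); with |RQ| = 12.6, Q = (29.6, -24.1). Then |EQ| = |Q − E| = 24.1.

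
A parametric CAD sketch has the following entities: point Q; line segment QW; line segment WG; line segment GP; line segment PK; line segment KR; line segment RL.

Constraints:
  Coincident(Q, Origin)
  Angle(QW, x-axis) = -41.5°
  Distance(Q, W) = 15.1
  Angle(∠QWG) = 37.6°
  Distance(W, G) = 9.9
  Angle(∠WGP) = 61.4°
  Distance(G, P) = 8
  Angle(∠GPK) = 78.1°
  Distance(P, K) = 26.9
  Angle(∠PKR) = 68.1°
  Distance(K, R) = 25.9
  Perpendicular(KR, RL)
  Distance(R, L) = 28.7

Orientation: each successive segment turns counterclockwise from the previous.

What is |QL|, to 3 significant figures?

11.7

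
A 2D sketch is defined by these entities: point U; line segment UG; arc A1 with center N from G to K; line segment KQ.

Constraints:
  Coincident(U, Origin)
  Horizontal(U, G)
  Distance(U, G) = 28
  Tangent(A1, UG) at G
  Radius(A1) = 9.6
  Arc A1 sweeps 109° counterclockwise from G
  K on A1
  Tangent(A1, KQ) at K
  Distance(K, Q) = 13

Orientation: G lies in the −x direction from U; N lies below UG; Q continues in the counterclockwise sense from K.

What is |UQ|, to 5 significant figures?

41.287

On A1, G sits at bearing 90° from N; a 109° counterclockwise sweep puts K at bearing 199°, so K = N + 9.6·(cos 199°, sin 199°) = (-37.077, -12.725). The tangent condition forces NK to be normal to KQ, so KQ runs along (−sin 199°, cos 199°); with |KQ| = 13.0, Q = (-32.845, -25.017). Then |UQ| = |Q − U| = 41.287.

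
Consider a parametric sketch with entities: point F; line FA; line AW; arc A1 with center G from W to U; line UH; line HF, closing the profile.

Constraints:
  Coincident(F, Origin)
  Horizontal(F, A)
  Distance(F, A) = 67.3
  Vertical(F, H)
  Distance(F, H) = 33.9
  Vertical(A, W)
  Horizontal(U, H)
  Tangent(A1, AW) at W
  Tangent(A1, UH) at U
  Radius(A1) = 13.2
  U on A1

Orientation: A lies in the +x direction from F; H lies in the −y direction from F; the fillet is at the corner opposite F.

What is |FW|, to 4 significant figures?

70.41

F is at the origin; FA is horizontal with |FA| = 67.3 and A on the +x side, so A = (67.30, 0.000). F and H share the same x with |FH| = 33.9 and H on the −y side, so H = (0.000, -33.90). The virtual corner opposite F is at (67.30, -33.90). The tangent condition forces GW to be normal to AW and A1 meets UH tangentially, so GU is at right angles to UH, with radius 13.2, so the center G sits 13.2 in from both sides at G = (54.10, -20.70). That places the tangent points at W = (67.30, -20.70) on AW and U = (54.10, -33.90) on UH. Then |FW| = |W − F| = 70.41.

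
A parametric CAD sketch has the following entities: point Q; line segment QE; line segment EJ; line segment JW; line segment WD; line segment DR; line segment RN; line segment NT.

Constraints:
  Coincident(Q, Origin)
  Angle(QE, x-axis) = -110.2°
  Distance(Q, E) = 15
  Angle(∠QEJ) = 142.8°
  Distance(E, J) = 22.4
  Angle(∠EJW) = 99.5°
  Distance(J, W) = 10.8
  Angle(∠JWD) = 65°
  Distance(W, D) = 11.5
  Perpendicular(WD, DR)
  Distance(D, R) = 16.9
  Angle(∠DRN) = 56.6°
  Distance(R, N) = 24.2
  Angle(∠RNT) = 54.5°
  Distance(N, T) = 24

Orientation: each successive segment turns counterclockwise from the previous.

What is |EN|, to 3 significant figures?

34.9

WD ⟂ DR, so DR runs at -148°; with |DR| = 16.9, R = (-8.36, -33.5). ∠DRN = 56.6° gives RN at -24.1° from the x-axis; with |RN| = 24.2, N = (13.7, -43.4). Then |EN| = |N − E| = 34.9.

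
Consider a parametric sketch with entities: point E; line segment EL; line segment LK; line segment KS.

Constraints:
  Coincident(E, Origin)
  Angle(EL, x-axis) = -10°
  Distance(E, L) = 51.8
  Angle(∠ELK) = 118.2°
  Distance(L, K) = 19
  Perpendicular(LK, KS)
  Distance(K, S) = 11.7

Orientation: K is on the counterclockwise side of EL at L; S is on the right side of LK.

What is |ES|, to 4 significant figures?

71.97

E is at the origin; EL runs at -10.0° with length 51.8, so L = 51.8·(cos -10.0°, sin -10.0°) = (51.01, -8.995). ∠ELK = 118.2°, so LK runs at -10.0° + (180° − 118.2°) = 51.80° from the x-axis; with |LK| = 19.0, K = L + 19.0·(cos 51.80°, sin 51.80°) = (62.76, 5.936). LK ⟂ KS; with |KS| = 11.7 on the right of LK, S = K + 11.7·(0.7859, -0.6184) = (71.96, -1.299). Then |ES| = |S − E| = 71.97.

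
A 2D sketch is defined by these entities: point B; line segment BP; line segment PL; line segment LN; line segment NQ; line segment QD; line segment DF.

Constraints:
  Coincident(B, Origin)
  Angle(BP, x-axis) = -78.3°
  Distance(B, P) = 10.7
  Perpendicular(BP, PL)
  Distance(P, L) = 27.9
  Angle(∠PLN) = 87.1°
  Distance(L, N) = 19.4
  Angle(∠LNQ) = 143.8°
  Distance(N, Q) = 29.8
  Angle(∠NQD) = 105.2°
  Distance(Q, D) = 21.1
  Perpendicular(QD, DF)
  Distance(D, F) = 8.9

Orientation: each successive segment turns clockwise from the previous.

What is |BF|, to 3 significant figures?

16.9

∠NQD = 105.2° gives QD at -12.2° from the x-axis; with |QD| = 21.1, D = (6.22, 25.0). The perpendicularity gives DF at right angles to QD, so DF runs at -102°; with |DF| = 8.9, F = (4.34, 16.3). Then |BF| = |F − B| = 16.9.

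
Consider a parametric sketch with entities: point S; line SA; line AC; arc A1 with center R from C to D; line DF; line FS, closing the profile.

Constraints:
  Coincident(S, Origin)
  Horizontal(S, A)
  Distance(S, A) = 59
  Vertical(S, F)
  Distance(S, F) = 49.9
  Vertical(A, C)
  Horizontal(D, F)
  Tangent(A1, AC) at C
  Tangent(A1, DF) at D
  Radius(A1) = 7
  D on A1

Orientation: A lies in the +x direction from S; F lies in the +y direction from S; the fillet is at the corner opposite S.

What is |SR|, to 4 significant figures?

67.41

S is at the origin; SA is horizontal with |SA| = 59.0 and A on the +x side, so A = (59.00, 0.000). S and F share the same x with |SF| = 49.9 and F on the +y side, so F = (0.000, 49.90). The virtual corner opposite S is at (59.00, 49.90). Tangency of A1 to AC means the radius RC is perpendicular to AC and A1 meets DF tangentially, so RD is at right angles to DF, with radius 7.0, so the center R sits 7.0 in from both sides at R = (52.00, 42.90). Then |SR| = |R − S| = 67.41.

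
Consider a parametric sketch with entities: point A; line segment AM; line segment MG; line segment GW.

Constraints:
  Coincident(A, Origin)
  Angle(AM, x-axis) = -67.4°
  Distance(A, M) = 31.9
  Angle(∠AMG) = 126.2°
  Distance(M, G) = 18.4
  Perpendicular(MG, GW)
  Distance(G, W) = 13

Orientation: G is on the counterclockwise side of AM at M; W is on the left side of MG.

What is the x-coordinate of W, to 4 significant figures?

33.20

∠AMG = 126.2°, so MG runs at -67.4° + (180° − 126.2°) = -13.60° from the x-axis; with |MG| = 18.4, G = M + 18.4·(cos -13.60°, sin -13.60°) = (30.14, -33.78). MG ⟂ GW; with |GW| = 13.0 on the left of MG, W = G + 13.0·(0.2351, 0.9720) = (33.20, -21.14). So W.x = 33.20.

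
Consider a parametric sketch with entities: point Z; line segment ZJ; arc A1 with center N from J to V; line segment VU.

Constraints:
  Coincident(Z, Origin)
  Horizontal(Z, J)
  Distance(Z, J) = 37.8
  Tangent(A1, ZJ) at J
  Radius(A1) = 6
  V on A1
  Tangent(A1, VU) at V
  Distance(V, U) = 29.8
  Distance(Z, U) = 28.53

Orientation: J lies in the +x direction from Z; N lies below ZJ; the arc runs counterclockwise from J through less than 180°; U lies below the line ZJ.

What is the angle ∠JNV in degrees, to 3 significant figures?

49.8°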